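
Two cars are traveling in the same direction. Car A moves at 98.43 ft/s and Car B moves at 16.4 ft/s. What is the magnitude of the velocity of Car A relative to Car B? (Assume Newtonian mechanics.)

v_rel = |v_A - v_B| = |98.43 - 16.4| = 82.03 ft/s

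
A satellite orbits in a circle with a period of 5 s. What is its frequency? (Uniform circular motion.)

f = 1/T = 1/5 = 0.2 Hz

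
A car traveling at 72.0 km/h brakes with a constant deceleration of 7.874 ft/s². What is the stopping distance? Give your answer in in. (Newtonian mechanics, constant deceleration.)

v₀ = 72.0 km/h × 0.2777777777777778 = 20.0 m/s
a = 7.874 ft/s² × 0.3048 = 2.4 m/s²
d = v₀² / (2a) = 20.0² / (2 × 2.4) = 400.0 / 4.8 = 83.3333 m
d = 83.3333 m / 0.0254 = 3281 in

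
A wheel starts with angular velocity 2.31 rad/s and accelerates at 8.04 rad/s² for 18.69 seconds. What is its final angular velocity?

ω = ω₀ + αt = 2.31 + 8.04 × 18.69 = 152.58 rad/s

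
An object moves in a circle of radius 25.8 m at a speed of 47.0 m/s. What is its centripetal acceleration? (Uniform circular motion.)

a_c = v²/r = 47.0²/25.8 = 2209.0/25.8 = 85.62 m/s²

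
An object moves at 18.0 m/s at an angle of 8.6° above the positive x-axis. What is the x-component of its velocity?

vₓ = v cos(θ) = 18.0 × cos(8.6°) = 17.8 m/s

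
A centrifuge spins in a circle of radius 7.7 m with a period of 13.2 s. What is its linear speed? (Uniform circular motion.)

v = 2πr/T = 2π×7.7/13.2 = 3.67 m/s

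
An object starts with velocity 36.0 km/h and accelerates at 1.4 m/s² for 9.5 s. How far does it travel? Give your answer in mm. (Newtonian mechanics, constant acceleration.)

v₀ = 36.0 km/h × 0.2777777777777778 = 10.0 m/s
d = v₀ × t + ½ × a × t² = 10.0 × 9.5 + 0.5 × 1.4 × 9.5² = 158.175 m
d = 158.175 m / 0.001 = 158200 mm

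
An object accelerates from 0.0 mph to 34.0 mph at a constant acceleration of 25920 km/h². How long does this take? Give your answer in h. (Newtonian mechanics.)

v₀ = 0.0 mph × 0.44704 = 0.0 m/s
v = 34.0 mph × 0.44704 = 15.1994 m/s
a = 25920 km/h² × 7.716049382716049e-05 = 2.0 m/s²
t = (v - v₀) / a = (15.1994 - 0.0) / 2.0 = 7.5997 s
t = 7.5997 s / 3600.0 = 0.002111 h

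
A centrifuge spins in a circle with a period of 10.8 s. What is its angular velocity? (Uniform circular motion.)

ω = 2π/T = 2π/10.8 = 0.5818 rad/s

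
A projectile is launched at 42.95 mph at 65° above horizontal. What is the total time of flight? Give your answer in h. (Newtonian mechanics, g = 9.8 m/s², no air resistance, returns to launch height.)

v₀ = 42.95 mph × 0.44704 = 19.2004 m/s
T = 2 × v₀ × sin(θ) / g = 2 × 19.2004 × sin(65°) / 9.8 = 2 × 19.2004 × 0.906308 / 9.8 = 3.55132 s
T = 3.55132 s / 3600.0 = 0.0009865 h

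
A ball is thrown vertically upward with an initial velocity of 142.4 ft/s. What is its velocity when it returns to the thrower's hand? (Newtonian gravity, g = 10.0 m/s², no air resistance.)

By conservation of energy (no air resistance), the ball returns to the throw height with the same speed as launch, but directed downward.
|v_ground| = v₀ = 142.4 ft/s
v_ground = 142.4 ft/s (downward)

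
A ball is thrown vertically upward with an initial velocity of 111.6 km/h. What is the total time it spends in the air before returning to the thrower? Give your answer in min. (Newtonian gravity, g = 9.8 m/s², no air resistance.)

v₀ = 111.6 km/h × 0.2777777777777778 = 31.0 m/s
t_total = 2 × v₀ / g = 2 × 31.0 / 9.8 = 6.32653 s
t_total = 6.32653 s / 60.0 = 0.1054 min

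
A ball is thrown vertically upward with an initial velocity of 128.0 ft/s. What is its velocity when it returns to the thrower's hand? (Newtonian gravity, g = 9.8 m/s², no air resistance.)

By conservation of energy (no air resistance), the ball returns to the throw height with the same speed as launch, but directed downward.
|v_ground| = v₀ = 128.0 ft/s
v_ground = 128.0 ft/s (downward)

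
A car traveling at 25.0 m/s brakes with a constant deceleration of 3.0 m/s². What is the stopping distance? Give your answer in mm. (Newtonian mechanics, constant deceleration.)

d = v₀² / (2a) = 25.0² / (2 × 3.0) = 625.0 / 6.0 = 104.167 m
d = 104.167 m / 0.001 = 104200 mm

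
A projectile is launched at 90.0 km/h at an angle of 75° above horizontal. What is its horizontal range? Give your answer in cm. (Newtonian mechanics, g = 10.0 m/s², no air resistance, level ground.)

v₀ = 90.0 km/h × 0.2777777777777778 = 25.0 m/s
R = v₀² × sin(2θ) / g = 25.0² × sin(2 × 75°) / 10.0 = 625.0 × 0.5 / 10.0 = 31.25 m
R = 31.25 m / 0.01 = 3125 cm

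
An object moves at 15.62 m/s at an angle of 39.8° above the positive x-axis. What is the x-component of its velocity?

vₓ = v cos(θ) = 15.62 × cos(39.8°) = 12.0 m/s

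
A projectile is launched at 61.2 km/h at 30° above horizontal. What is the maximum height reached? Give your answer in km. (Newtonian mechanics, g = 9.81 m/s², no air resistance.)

v₀ = 61.2 km/h × 0.2777777777777778 = 17.0 m/s
H = v₀² × sin²(θ) / (2g) = 17.0² × sin(30°)² / (2 × 9.81) = 289.0 × 0.25 / 19.62 = 3.68247 m
H = 3.68247 m / 1000.0 = 0.003682 km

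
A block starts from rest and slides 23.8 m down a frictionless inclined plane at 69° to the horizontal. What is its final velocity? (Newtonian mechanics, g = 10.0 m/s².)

a = g sin(θ) = 10.0 × sin(69°) = 9.3358 m/s²
v = √(2ad) = √(2 × 9.3358 × 23.8) = 21.08 m/s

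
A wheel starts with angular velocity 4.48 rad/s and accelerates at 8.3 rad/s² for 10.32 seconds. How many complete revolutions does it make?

θ = ω₀t + ½αt² = 4.48×10.32 + ½×8.3×10.32² = 488.21856 rad
Total revolutions = θ/(2π) = 488.21856/(2π) = 77.7
Complete revolutions = ⌊77.7⌋ = 77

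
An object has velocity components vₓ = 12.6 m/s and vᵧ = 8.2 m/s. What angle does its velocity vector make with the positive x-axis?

θ = arctan(vᵧ/vₓ) = arctan(8.2/12.6) = 33.06°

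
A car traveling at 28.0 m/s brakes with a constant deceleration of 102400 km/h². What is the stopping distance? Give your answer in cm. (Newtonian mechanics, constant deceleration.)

a = 102400 km/h² × 7.716049382716049e-05 = 7.90123 m/s²
d = v₀² / (2a) = 28.0² / (2 × 7.90123) = 784.0 / 15.8025 = 49.6124 m
d = 49.6124 m / 0.01 = 4961 cm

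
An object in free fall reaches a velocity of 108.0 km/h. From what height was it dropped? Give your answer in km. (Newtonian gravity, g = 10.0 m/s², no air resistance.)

v = 108.0 km/h × 0.2777777777777778 = 30.0 m/s
h = v² / (2g) = 30.0² / (2 × 10.0) = 45.0 m
h = 45.0 m / 1000.0 = 0.045 km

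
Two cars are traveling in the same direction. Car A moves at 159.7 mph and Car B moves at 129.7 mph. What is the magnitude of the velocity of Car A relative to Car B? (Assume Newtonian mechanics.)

v_rel = |v_A - v_B| = |159.7 - 129.7| = 30.0 mph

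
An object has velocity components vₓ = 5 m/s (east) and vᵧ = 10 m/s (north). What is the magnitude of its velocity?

|v| = √(vₓ² + vᵧ²) = √(5² + 10²) = √(125) = 11.18 m/s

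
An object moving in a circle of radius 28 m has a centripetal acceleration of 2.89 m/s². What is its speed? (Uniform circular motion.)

v = √(a_c × r) = √(2.89 × 28) = 9.0 m/s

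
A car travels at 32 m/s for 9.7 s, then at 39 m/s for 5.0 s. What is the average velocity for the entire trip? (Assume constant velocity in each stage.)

d₁ = v₁t₁ = 32 × 9.7 = 310.4 m
d₂ = v₂t₂ = 39 × 5.0 = 195.0 m
d_total = 505.4 m, t_total = 14.7 s
v_avg = d_total/t_total = 505.4/14.7 = 34.38 m/s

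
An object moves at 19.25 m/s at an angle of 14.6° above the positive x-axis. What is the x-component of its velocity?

vₓ = v cos(θ) = 19.25 × cos(14.6°) = 18.63 m/s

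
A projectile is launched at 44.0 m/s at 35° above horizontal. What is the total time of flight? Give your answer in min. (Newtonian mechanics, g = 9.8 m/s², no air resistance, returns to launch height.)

T = 2 × v₀ × sin(θ) / g = 2 × 44.0 × sin(35°) / 9.8 = 2 × 44.0 × 0.573576 / 9.8 = 5.15048 s
T = 5.15048 s / 60.0 = 0.08584 min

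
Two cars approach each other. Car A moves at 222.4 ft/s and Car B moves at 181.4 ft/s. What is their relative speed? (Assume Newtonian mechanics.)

v_rel = v_A + v_B = 222.4 + 181.4 = 403.8 ft/s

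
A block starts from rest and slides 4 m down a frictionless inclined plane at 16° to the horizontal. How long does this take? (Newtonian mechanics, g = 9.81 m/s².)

a = g sin(θ) = 9.81 × sin(16°) = 2.704 m/s²
t = √(2d/a) = √(2 × 4 / 2.704) = 1.72 s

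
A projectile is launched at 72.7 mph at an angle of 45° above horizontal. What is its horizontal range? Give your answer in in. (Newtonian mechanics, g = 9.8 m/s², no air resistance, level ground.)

v₀ = 72.7 mph × 0.44704 = 32.4998 m/s
R = v₀² × sin(2θ) / g = 32.4998² × sin(2 × 45°) / 9.8 = 1056.24 × 1.0 / 9.8 = 107.78 m
R = 107.78 m / 0.0254 = 4243 in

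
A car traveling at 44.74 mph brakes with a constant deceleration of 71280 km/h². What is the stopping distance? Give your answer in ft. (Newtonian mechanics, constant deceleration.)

v₀ = 44.74 mph × 0.44704 = 20.0006 m/s
a = 71280 km/h² × 7.716049382716049e-05 = 5.5 m/s²
d = v₀² / (2a) = 20.0006² / (2 × 5.5) = 400.024 / 11.0 = 36.3658 m
d = 36.3658 m / 0.3048 = 119.3 ft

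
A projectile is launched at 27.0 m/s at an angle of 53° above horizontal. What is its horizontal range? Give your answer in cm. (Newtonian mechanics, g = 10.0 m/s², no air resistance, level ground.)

R = v₀² × sin(2θ) / g = 27.0² × sin(2 × 53°) / 10.0 = 729.0 × 0.961262 / 10.0 = 70.076 m
R = 70.076 m / 0.01 = 7008 cm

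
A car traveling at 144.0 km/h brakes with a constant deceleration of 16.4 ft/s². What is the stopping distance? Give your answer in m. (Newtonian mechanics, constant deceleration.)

v₀ = 144.0 km/h × 0.2777777777777778 = 40.0 m/s
a = 16.4 ft/s² × 0.3048 = 4.99872 m/s²
d = v₀² / (2a) = 40.0² / (2 × 4.99872) = 1600.0 / 9.99744 = 160.0 m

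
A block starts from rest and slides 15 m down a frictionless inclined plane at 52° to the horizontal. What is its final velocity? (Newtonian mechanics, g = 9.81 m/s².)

a = g sin(θ) = 9.81 × sin(52°) = 7.7304 m/s²
v = √(2ad) = √(2 × 7.7304 × 15) = 15.23 m/s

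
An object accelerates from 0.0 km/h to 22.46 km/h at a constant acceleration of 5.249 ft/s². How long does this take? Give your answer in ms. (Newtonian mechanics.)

v₀ = 0.0 km/h × 0.2777777777777778 = 0.0 m/s
v = 22.46 km/h × 0.2777777777777778 = 6.23889 m/s
a = 5.249 ft/s² × 0.3048 = 1.5999 m/s²
t = (v - v₀) / a = (6.23889 - 0.0) / 1.5999 = 3.89955 s
t = 3.89955 s / 0.001 = 3900 ms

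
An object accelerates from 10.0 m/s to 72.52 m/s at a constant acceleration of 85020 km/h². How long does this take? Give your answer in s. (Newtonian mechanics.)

a = 85020 km/h² × 7.716049382716049e-05 = 6.56019 m/s²
t = (v - v₀) / a = (72.52 - 10.0) / 6.56019 = 9.53 s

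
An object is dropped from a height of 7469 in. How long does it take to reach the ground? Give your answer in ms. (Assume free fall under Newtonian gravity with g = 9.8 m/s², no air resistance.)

h = 7469 in × 0.0254 = 189.713 m
t = √(2h/g) = √(2 × 189.713 / 9.8) = 6.22229 s
t = 6.22229 s / 0.001 = 6222 ms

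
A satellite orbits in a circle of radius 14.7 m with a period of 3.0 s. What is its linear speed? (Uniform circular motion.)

v = 2πr/T = 2π×14.7/3.0 = 30.79 m/s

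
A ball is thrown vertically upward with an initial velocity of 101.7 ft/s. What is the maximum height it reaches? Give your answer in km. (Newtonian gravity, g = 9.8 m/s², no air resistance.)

v₀ = 101.7 ft/s × 0.3048 = 30.9982 m/s
h_max = v₀² / (2g) = 30.9982² / (2 × 9.8) = 960.888 / 19.6 = 49.0249 m
h_max = 49.0249 m / 1000.0 = 0.04902 km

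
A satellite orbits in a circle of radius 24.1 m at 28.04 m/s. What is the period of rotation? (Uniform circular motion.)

T = 2πr/v = 2π×24.1/28.04 = 5.4 s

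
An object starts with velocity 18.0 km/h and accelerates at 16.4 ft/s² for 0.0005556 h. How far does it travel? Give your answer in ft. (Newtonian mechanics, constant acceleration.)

v₀ = 18.0 km/h × 0.2777777777777778 = 5.0 m/s
a = 16.4 ft/s² × 0.3048 = 4.99872 m/s²
t = 0.0005556 h × 3600.0 = 2.00016 s
d = v₀ × t + ½ × a × t² = 5.0 × 2.00016 + 0.5 × 4.99872 × 2.00016² = 19.9998 m
d = 19.9998 m / 0.3048 = 65.62 ft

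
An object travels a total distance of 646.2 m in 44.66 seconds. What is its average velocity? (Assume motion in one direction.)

v_avg = Δd / Δt = 646.2 / 44.66 = 14.47 m/s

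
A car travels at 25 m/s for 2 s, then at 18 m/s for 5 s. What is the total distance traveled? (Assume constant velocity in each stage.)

d₁ = v₁t₁ = 25 × 2 = 50 m
d₂ = v₂t₂ = 18 × 5 = 90 m
d_total = 50 + 90 = 140 m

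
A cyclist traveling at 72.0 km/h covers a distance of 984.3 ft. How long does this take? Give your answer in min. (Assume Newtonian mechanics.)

d = 984.3 ft × 0.3048 = 300.015 m
v = 72.0 km/h × 0.2777777777777778 = 20.0 m/s
t = d / v = 300.015 / 20.0 = 15.0008 s
t = 15.0008 s / 60.0 = 0.25 min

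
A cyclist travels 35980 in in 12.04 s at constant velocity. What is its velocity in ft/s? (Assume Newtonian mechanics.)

d = 35980 in × 0.0254 = 913.892 m
v = d / t = 913.892 / 12.04 = 75.9047 m/s
v = 75.9047 m/s / 0.3048 = 249.0 ft/s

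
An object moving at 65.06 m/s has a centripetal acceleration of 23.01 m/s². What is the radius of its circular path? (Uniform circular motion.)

r = v²/a_c = 65.06²/23.01 = 183.95 m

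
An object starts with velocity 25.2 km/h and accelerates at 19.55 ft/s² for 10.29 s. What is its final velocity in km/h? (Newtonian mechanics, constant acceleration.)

v₀ = 25.2 km/h × 0.2777777777777778 = 7.0 m/s
a = 19.55 ft/s² × 0.3048 = 5.95884 m/s²
v = v₀ + a × t = 7.0 + 5.95884 × 10.29 = 68.3165 m/s
v = 68.3165 m/s / 0.2777777777777778 = 245.9 km/h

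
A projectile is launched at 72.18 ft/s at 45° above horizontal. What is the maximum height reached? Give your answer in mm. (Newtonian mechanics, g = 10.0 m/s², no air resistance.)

v₀ = 72.18 ft/s × 0.3048 = 22.0005 m/s
H = v₀² × sin²(θ) / (2g) = 22.0005² × sin(45°)² / (2 × 10.0) = 484.022 × 0.5 / 20.0 = 12.1006 m
H = 12.1006 m / 0.001 = 12100 mm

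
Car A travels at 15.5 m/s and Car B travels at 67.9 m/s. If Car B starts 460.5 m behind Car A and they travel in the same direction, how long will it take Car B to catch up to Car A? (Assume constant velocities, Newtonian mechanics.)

Relative speed: v_rel = 67.9 - 15.5 = 52.4 m/s
Time to catch: t = d₀/v_rel = 460.5/52.4 = 8.79 s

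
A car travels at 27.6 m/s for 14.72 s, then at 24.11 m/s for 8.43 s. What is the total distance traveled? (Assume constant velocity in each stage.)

d₁ = v₁t₁ = 27.6 × 14.72 = 406.272 m
d₂ = v₂t₂ = 24.11 × 8.43 = 203.2473 m
d_total = 406.272 + 203.2473 = 609.52 m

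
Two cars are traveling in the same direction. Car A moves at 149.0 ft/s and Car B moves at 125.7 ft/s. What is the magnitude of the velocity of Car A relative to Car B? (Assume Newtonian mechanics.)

v_rel = |v_A - v_B| = |149.0 - 125.7| = 23.3 ft/s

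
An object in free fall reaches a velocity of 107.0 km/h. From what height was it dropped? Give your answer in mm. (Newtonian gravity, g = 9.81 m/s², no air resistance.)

v = 107.0 km/h × 0.2777777777777778 = 29.7222 m/s
h = v² / (2g) = 29.7222² / (2 × 9.81) = 45.026 m
h = 45.026 m / 0.001 = 45030 mm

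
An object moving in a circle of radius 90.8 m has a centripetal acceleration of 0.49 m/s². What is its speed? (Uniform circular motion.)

v = √(a_c × r) = √(0.49 × 90.8) = 6.67 m/s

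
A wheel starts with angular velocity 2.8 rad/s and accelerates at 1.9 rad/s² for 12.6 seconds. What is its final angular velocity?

ω = ω₀ + αt = 2.8 + 1.9 × 12.6 = 26.74 rad/s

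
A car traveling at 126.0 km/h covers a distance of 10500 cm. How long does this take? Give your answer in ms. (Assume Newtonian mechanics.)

d = 10500 cm × 0.01 = 105.0 m
v = 126.0 km/h × 0.2777777777777778 = 35.0 m/s
t = d / v = 105.0 / 35.0 = 3.0 s
t = 3.0 s / 0.001 = 3000 ms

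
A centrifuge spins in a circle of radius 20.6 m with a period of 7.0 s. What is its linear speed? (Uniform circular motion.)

v = 2πr/T = 2π×20.6/7.0 = 18.49 m/s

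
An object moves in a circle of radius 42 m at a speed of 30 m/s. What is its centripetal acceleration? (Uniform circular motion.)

a_c = v²/r = 30²/42 = 900/42 = 21.43 m/s²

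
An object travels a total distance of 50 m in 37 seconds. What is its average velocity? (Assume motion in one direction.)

v_avg = Δd / Δt = 50 / 37 = 1.35 m/s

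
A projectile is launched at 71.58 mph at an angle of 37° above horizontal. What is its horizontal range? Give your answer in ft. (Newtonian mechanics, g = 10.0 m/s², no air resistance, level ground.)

v₀ = 71.58 mph × 0.44704 = 31.9991 m/s
R = v₀² × sin(2θ) / g = 31.9991² × sin(2 × 37°) / 10.0 = 1023.94 × 0.961262 / 10.0 = 98.4275 m
R = 98.4275 m / 0.3048 = 322.9 ft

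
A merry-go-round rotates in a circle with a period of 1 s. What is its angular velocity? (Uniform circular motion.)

ω = 2π/T = 2π/1 = 6.2832 rad/s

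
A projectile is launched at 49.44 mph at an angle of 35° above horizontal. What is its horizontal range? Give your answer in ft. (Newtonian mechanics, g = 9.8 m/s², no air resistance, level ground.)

v₀ = 49.44 mph × 0.44704 = 22.1017 m/s
R = v₀² × sin(2θ) / g = 22.1017² × sin(2 × 35°) / 9.8 = 488.485 × 0.939693 / 9.8 = 46.8394 m
R = 46.8394 m / 0.3048 = 153.7 ft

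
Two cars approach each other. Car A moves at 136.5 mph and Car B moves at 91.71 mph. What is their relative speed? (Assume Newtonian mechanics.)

v_rel = v_A + v_B = 136.5 + 91.71 = 228.21 mph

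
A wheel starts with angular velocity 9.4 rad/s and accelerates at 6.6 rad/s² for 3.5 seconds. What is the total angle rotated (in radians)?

θ = ω₀t + ½αt² = 9.4×3.5 + ½×6.6×3.5² = 73.32 rad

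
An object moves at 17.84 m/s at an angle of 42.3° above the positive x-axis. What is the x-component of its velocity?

vₓ = v cos(θ) = 17.84 × cos(42.3°) = 13.2 m/s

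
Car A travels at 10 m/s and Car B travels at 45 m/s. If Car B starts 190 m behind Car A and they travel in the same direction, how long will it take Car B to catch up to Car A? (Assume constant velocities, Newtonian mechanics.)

Relative speed: v_rel = 45 - 10 = 35 m/s
Time to catch: t = d₀/v_rel = 190/35 = 5.43 s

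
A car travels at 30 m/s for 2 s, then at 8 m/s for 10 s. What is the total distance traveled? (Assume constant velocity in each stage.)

d₁ = v₁t₁ = 30 × 2 = 60 m
d₂ = v₂t₂ = 8 × 10 = 80 m
d_total = 60 + 80 = 140 m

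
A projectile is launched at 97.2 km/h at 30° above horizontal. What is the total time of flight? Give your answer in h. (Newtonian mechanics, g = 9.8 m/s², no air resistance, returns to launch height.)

v₀ = 97.2 km/h × 0.2777777777777778 = 27.0 m/s
T = 2 × v₀ × sin(θ) / g = 2 × 27.0 × sin(30°) / 9.8 = 2 × 27.0 × 0.5 / 9.8 = 2.7551 s
T = 2.7551 s / 3600.0 = 0.0007653 h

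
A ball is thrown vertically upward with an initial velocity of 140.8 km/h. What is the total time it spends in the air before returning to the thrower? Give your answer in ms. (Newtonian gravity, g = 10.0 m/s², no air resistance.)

v₀ = 140.8 km/h × 0.2777777777777778 = 39.1111 m/s
t_total = 2 × v₀ / g = 2 × 39.1111 / 10.0 = 7.82222 s
t_total = 7.82222 s / 0.001 = 7822 ms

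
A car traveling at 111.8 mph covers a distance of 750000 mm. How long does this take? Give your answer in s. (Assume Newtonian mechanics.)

d = 750000 mm × 0.001 = 750.0 m
v = 111.8 mph × 0.44704 = 49.9791 m/s
t = d / v = 750.0 / 49.9791 = 15.01 s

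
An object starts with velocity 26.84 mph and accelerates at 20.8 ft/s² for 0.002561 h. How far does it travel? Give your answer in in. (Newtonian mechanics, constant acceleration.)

v₀ = 26.84 mph × 0.44704 = 11.9986 m/s
a = 20.8 ft/s² × 0.3048 = 6.33984 m/s²
t = 0.002561 h × 3600.0 = 9.2196 s
d = v₀ × t + ½ × a × t² = 11.9986 × 9.2196 + 0.5 × 6.33984 × 9.2196² = 380.069 m
d = 380.069 m / 0.0254 = 14960 in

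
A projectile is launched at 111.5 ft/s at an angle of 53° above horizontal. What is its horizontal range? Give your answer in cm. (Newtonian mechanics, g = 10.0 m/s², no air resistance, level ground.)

v₀ = 111.5 ft/s × 0.3048 = 33.9852 m/s
R = v₀² × sin(2θ) / g = 33.9852² × sin(2 × 53°) / 10.0 = 1154.99 × 0.961262 / 10.0 = 111.025 m
R = 111.025 m / 0.01 = 11100 cm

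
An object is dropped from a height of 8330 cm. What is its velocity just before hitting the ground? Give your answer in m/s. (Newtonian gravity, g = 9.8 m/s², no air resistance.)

h = 8330 cm × 0.01 = 83.3 m
v = √(2gh) = √(2 × 9.8 × 83.3) = 40.41 m/s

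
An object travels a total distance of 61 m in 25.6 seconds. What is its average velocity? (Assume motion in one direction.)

v_avg = Δd / Δt = 61 / 25.6 = 2.38 m/s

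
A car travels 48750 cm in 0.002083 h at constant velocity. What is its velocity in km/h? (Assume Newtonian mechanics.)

d = 48750 cm × 0.01 = 487.5 m
t = 0.002083 h × 3600.0 = 7.4988 s
v = d / t = 487.5 / 7.4988 = 65.0104 m/s
v = 65.0104 m/s / 0.2777777777777778 = 234.0 km/h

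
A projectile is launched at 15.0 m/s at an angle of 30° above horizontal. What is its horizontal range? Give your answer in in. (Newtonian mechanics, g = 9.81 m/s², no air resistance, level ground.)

R = v₀² × sin(2θ) / g = 15.0² × sin(2 × 30°) / 9.81 = 225.0 × 0.866025 / 9.81 = 19.863 m
R = 19.863 m / 0.0254 = 782.0 in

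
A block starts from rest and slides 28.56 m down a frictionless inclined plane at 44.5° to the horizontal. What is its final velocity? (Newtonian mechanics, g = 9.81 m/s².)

a = g sin(θ) = 9.81 × sin(44.5°) = 6.8759 m/s²
v = √(2ad) = √(2 × 6.8759 × 28.56) = 19.82 m/s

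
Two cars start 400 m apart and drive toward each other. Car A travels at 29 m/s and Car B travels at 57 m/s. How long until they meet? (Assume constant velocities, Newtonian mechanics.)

Combined speed: v_combined = 29 + 57 = 86 m/s
Time to meet: t = d/v_combined = 400/86 = 4.65 s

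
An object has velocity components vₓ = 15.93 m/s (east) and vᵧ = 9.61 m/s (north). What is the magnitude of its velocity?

|v| = √(vₓ² + vᵧ²) = √(15.93² + 9.61²) = √(346.117) = 18.6 m/s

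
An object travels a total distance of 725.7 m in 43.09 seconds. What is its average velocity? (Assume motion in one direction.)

v_avg = Δd / Δt = 725.7 / 43.09 = 16.84 m/s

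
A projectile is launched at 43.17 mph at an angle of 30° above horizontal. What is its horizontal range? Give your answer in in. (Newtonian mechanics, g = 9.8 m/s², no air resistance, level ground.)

v₀ = 43.17 mph × 0.44704 = 19.2987 m/s
R = v₀² × sin(2θ) / g = 19.2987² × sin(2 × 30°) / 9.8 = 372.44 × 0.866025 / 9.8 = 32.9125 m
R = 32.9125 m / 0.0254 = 1296 in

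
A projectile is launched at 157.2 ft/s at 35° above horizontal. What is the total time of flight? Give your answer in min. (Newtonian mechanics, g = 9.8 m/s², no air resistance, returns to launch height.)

v₀ = 157.2 ft/s × 0.3048 = 47.9146 m/s
T = 2 × v₀ × sin(θ) / g = 2 × 47.9146 × sin(35°) / 9.8 = 2 × 47.9146 × 0.573576 / 9.8 = 5.60871 s
T = 5.60871 s / 60.0 = 0.09348 min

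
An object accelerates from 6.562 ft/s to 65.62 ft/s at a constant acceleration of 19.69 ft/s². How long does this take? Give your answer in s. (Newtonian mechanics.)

v₀ = 6.562 ft/s × 0.3048 = 2.0001 m/s
v = 65.62 ft/s × 0.3048 = 20.001 m/s
a = 19.69 ft/s² × 0.3048 = 6.00151 m/s²
t = (v - v₀) / a = (20.001 - 2.0001) / 6.00151 = 2.999 s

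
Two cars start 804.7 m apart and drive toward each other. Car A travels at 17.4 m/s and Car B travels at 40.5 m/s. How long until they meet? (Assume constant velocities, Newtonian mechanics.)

Combined speed: v_combined = 17.4 + 40.5 = 57.9 m/s
Time to meet: t = d/v_combined = 804.7/57.9 = 13.9 s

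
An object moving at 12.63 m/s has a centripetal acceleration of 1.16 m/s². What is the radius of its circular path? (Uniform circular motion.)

r = v²/a_c = 12.63²/1.16 = 137.51 m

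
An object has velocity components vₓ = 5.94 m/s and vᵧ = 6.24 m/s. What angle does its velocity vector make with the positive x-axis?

θ = arctan(vᵧ/vₓ) = arctan(6.24/5.94) = 46.41°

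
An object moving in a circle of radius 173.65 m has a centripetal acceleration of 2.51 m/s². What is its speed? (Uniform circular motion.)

v = √(a_c × r) = √(2.51 × 173.65) = 20.88 m/s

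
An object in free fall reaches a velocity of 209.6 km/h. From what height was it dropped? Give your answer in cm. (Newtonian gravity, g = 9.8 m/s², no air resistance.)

v = 209.6 km/h × 0.2777777777777778 = 58.2222 m/s
h = v² / (2g) = 58.2222² / (2 × 9.8) = 172.95 m
h = 172.95 m / 0.01 = 17300 cm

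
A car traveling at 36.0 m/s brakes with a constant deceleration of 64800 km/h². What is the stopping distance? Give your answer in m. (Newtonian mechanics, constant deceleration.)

a = 64800 km/h² × 7.716049382716049e-05 = 5.0 m/s²
d = v₀² / (2a) = 36.0² / (2 × 5.0) = 1296.0 / 10.0 = 129.6 m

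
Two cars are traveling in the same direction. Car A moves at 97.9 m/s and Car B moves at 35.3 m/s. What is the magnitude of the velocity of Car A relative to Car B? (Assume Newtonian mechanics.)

v_rel = |v_A - v_B| = |97.9 - 35.3| = 62.6 m/s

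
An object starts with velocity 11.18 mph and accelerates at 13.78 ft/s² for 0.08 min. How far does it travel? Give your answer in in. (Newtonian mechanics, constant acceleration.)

v₀ = 11.18 mph × 0.44704 = 4.99791 m/s
a = 13.78 ft/s² × 0.3048 = 4.20014 m/s²
t = 0.08 min × 60.0 = 4.8 s
d = v₀ × t + ½ × a × t² = 4.99791 × 4.8 + 0.5 × 4.20014 × 4.8² = 72.3756 m
d = 72.3756 m / 0.0254 = 2849 in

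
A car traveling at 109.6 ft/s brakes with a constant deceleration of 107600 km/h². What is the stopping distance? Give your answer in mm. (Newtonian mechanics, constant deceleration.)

v₀ = 109.6 ft/s × 0.3048 = 33.4061 m/s
a = 107600 km/h² × 7.716049382716049e-05 = 8.30247 m/s²
d = v₀² / (2a) = 33.4061² / (2 × 8.30247) = 1115.97 / 16.6049 = 67.2073 m
d = 67.2073 m / 0.001 = 67210 mm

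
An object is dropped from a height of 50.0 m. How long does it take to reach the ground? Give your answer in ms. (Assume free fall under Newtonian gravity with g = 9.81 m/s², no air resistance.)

t = √(2h/g) = √(2 × 50.0 / 9.81) = 3.19275 s
t = 3.19275 s / 0.001 = 3193 ms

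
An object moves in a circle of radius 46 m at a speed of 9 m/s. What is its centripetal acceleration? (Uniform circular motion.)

a_c = v²/r = 9²/46 = 81/46 = 1.76 m/s²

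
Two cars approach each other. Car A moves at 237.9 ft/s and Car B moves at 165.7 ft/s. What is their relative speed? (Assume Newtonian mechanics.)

v_rel = v_A + v_B = 237.9 + 165.7 = 403.6 ft/s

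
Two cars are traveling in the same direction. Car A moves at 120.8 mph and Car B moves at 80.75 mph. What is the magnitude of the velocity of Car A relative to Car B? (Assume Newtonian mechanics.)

v_rel = |v_A - v_B| = |120.8 - 80.75| = 40.05 mph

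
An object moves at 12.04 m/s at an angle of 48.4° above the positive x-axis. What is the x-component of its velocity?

vₓ = v cos(θ) = 12.04 × cos(48.4°) = 7.99 m/s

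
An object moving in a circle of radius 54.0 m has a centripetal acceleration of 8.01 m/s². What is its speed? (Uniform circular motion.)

v = √(a_c × r) = √(8.01 × 54.0) = 20.8 m/s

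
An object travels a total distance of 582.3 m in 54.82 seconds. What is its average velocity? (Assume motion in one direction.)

v_avg = Δd / Δt = 582.3 / 54.82 = 10.62 m/s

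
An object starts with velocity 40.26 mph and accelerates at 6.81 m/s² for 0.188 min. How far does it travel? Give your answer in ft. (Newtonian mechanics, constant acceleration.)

v₀ = 40.26 mph × 0.44704 = 17.9978 m/s
t = 0.188 min × 60.0 = 11.28 s
d = v₀ × t + ½ × a × t² = 17.9978 × 11.28 + 0.5 × 6.81 × 11.28² = 636.262 m
d = 636.262 m / 0.3048 = 2087 ft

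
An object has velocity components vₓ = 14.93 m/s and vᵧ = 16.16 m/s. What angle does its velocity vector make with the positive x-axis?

θ = arctan(vᵧ/vₓ) = arctan(16.16/14.93) = 47.27°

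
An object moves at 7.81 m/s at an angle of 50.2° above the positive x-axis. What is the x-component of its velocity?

vₓ = v cos(θ) = 7.81 × cos(50.2°) = 5.0 m/s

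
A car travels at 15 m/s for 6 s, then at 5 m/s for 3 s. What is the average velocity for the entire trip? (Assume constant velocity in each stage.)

d₁ = v₁t₁ = 15 × 6 = 90 m
d₂ = v₂t₂ = 5 × 3 = 15 m
d_total = 105 m, t_total = 9 s
v_avg = d_total/t_total = 105/9 = 11.67 m/s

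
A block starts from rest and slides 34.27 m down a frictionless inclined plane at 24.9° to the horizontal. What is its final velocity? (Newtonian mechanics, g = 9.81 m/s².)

a = g sin(θ) = 9.81 × sin(24.9°) = 4.1304 m/s²
v = √(2ad) = √(2 × 4.1304 × 34.27) = 16.83 m/s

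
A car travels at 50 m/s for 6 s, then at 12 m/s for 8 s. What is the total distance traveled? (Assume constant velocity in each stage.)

d₁ = v₁t₁ = 50 × 6 = 300 m
d₂ = v₂t₂ = 12 × 8 = 96 m
d_total = 300 + 96 = 396 m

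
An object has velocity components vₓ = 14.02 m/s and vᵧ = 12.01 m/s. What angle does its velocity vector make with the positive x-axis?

θ = arctan(vᵧ/vₓ) = arctan(12.01/14.02) = 40.58°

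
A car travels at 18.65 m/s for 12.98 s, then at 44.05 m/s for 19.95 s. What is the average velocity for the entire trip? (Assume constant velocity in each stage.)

d₁ = v₁t₁ = 18.65 × 12.98 = 242.077 m
d₂ = v₂t₂ = 44.05 × 19.95 = 878.7975 m
d_total = 1120.8745 m, t_total = 32.93 s
v_avg = d_total/t_total = 1120.8745/32.93 = 34.04 m/s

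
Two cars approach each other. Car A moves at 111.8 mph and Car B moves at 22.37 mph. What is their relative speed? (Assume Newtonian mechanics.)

v_rel = v_A + v_B = 111.8 + 22.37 = 134.17 mph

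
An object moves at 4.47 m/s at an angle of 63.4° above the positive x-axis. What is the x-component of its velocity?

vₓ = v cos(θ) = 4.47 × cos(63.4°) = 2.0 m/s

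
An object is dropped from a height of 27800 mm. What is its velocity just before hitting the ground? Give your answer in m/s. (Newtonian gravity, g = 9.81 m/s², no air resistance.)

h = 27800 mm × 0.001 = 27.8 m
v = √(2gh) = √(2 × 9.81 × 27.8) = 23.35 m/s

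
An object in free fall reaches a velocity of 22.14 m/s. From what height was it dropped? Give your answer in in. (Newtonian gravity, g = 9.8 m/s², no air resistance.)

h = v² / (2g) = 22.14² / (2 × 9.8) = 25.0092 m
h = 25.0092 m / 0.0254 = 984.6 in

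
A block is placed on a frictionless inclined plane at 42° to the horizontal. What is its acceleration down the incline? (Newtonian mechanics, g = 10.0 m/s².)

a = g sin(θ) = 10.0 × sin(42°) = 10.0 × 0.6691 = 6.69 m/s²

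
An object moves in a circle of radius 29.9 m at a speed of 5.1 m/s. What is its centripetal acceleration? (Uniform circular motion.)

a_c = v²/r = 5.1²/29.9 = 26.01/29.9 = 0.87 m/s²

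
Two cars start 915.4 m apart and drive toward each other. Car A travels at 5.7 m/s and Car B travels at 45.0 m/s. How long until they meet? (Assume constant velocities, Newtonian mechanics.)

Combined speed: v_combined = 5.7 + 45.0 = 50.7 m/s
Time to meet: t = d/v_combined = 915.4/50.7 = 18.06 s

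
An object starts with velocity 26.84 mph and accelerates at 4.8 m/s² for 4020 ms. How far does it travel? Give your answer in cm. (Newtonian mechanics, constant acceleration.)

v₀ = 26.84 mph × 0.44704 = 11.9986 m/s
t = 4020 ms × 0.001 = 4.02 s
d = v₀ × t + ½ × a × t² = 11.9986 × 4.02 + 0.5 × 4.8 × 4.02² = 87.0193 m
d = 87.0193 m / 0.01 = 8702 cm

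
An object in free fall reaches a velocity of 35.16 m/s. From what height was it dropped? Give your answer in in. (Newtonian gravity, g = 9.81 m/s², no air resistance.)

h = v² / (2g) = 35.16² / (2 × 9.81) = 63.0084 m
h = 63.0084 m / 0.0254 = 2481 in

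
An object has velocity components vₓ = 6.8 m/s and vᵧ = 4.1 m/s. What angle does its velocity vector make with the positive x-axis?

θ = arctan(vᵧ/vₓ) = arctan(4.1/6.8) = 31.09°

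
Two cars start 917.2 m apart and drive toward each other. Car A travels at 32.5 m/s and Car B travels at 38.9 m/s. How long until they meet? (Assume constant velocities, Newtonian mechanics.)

Combined speed: v_combined = 32.5 + 38.9 = 71.4 m/s
Time to meet: t = d/v_combined = 917.2/71.4 = 12.85 s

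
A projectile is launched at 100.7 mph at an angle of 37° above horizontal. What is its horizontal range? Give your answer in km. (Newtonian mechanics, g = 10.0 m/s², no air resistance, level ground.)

v₀ = 100.7 mph × 0.44704 = 45.0169 m/s
R = v₀² × sin(2θ) / g = 45.0169² × sin(2 × 37°) / 10.0 = 2026.52 × 0.961262 / 10.0 = 194.802 m
R = 194.802 m / 1000.0 = 0.1948 km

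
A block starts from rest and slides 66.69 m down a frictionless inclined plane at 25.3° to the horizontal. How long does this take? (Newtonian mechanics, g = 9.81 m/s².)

a = g sin(θ) = 9.81 × sin(25.3°) = 4.1924 m/s²
t = √(2d/a) = √(2 × 66.69 / 4.1924) = 5.64 s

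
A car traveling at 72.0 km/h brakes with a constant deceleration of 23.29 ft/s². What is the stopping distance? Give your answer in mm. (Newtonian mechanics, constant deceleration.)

v₀ = 72.0 km/h × 0.2777777777777778 = 20.0 m/s
a = 23.29 ft/s² × 0.3048 = 7.09879 m/s²
d = v₀² / (2a) = 20.0² / (2 × 7.09879) = 400.0 / 14.1976 = 28.1738 m
d = 28.1738 m / 0.001 = 28170 mm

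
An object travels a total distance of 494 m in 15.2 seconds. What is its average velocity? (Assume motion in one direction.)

v_avg = Δd / Δt = 494 / 15.2 = 32.5 m/s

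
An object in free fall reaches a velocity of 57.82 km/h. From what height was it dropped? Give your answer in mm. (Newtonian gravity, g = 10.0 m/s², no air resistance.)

v = 57.82 km/h × 0.2777777777777778 = 16.0611 m/s
h = v² / (2g) = 16.0611² / (2 × 10.0) = 12.8979 m
h = 12.8979 m / 0.001 = 12900 mm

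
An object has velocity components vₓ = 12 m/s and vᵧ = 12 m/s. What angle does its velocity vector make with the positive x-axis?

θ = arctan(vᵧ/vₓ) = arctan(12/12) = 45.0°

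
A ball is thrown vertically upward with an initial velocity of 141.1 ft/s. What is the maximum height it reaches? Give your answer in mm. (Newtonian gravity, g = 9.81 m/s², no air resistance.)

v₀ = 141.1 ft/s × 0.3048 = 43.0073 m/s
h_max = v₀² / (2g) = 43.0073² / (2 × 9.81) = 1849.63 / 19.62 = 94.2727 m
h_max = 94.2727 m / 0.001 = 94270 mm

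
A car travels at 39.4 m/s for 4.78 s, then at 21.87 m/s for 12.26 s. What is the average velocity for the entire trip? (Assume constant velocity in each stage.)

d₁ = v₁t₁ = 39.4 × 4.78 = 188.332 m
d₂ = v₂t₂ = 21.87 × 12.26 = 268.1262 m
d_total = 456.4582 m, t_total = 17.04 s
v_avg = d_total/t_total = 456.4582/17.04 = 26.79 m/s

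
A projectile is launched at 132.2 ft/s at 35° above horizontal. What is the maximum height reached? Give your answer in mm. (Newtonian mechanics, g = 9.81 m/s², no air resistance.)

v₀ = 132.2 ft/s × 0.3048 = 40.2946 m/s
H = v₀² × sin²(θ) / (2g) = 40.2946² × sin(35°)² / (2 × 9.81) = 1623.65 × 0.32899 / 19.62 = 27.2255 m
H = 27.2255 m / 0.001 = 27230 mm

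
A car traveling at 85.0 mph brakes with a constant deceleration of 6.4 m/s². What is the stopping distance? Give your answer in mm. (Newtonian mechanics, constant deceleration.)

v₀ = 85.0 mph × 0.44704 = 37.9984 m/s
d = v₀² / (2a) = 37.9984² / (2 × 6.4) = 1443.88 / 12.8 = 112.803 m
d = 112.803 m / 0.001 = 112800 mm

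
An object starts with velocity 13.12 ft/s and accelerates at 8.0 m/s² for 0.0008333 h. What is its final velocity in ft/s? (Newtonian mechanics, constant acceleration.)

v₀ = 13.12 ft/s × 0.3048 = 3.99898 m/s
t = 0.0008333 h × 3600.0 = 2.99988 s
v = v₀ + a × t = 3.99898 + 8.0 × 2.99988 = 27.998 m/s
v = 27.998 m/s / 0.3048 = 91.86 ft/s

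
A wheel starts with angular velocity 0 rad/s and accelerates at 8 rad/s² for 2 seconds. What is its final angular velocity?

ω = ω₀ + αt = 0 + 8 × 2 = 16 rad/s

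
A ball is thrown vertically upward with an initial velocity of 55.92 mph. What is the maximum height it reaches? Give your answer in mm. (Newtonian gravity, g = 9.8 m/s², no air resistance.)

v₀ = 55.92 mph × 0.44704 = 24.9985 m/s
h_max = v₀² / (2g) = 24.9985² / (2 × 9.8) = 624.925 / 19.6 = 31.8839 m
h_max = 31.8839 m / 0.001 = 31880 mm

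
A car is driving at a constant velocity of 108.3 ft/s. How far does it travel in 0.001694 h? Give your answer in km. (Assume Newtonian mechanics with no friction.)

v = 108.3 ft/s × 0.3048 = 33.0098 m/s
t = 0.001694 h × 3600.0 = 6.0984 s
d = v × t = 33.0098 × 6.0984 = 201.307 m
d = 201.307 m / 1000.0 = 0.2013 km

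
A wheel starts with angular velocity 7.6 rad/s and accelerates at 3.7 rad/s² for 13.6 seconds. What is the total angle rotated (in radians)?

θ = ω₀t + ½αt² = 7.6×13.6 + ½×3.7×13.6² = 445.54 rad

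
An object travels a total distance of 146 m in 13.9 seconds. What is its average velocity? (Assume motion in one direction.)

v_avg = Δd / Δt = 146 / 13.9 = 10.5 m/s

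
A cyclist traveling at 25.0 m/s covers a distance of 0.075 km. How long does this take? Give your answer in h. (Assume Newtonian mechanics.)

d = 0.075 km × 1000.0 = 75.0 m
t = d / v = 75.0 / 25.0 = 3.0 s
t = 3.0 s / 3600.0 = 0.0008333 h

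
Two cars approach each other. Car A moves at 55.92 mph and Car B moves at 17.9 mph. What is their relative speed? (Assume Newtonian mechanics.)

v_rel = v_A + v_B = 55.92 + 17.9 = 73.82 mph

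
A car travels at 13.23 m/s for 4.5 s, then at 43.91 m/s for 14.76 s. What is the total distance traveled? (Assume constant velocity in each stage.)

d₁ = v₁t₁ = 13.23 × 4.5 = 59.535 m
d₂ = v₂t₂ = 43.91 × 14.76 = 648.1116 m
d_total = 59.535 + 648.1116 = 707.65 m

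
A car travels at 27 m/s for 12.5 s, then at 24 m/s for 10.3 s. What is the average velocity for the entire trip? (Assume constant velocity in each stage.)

d₁ = v₁t₁ = 27 × 12.5 = 337.5 m
d₂ = v₂t₂ = 24 × 10.3 = 247.2 m
d_total = 584.7 m, t_total = 22.8 s
v_avg = d_total/t_total = 584.7/22.8 = 25.64 m/s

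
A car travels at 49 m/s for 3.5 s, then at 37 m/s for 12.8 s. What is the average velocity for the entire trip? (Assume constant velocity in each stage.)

d₁ = v₁t₁ = 49 × 3.5 = 171.5 m
d₂ = v₂t₂ = 37 × 12.8 = 473.6 m
d_total = 645.1 m, t_total = 16.3 s
v_avg = d_total/t_total = 645.1/16.3 = 39.58 m/s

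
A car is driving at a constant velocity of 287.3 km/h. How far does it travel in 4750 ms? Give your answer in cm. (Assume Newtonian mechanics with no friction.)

v = 287.3 km/h × 0.2777777777777778 = 79.8056 m/s
t = 4750 ms × 0.001 = 4.75 s
d = v × t = 79.8056 × 4.75 = 379.077 m
d = 379.077 m / 0.01 = 37910 cm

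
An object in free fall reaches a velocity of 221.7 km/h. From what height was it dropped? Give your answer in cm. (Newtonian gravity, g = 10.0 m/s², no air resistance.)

v = 221.7 km/h × 0.2777777777777778 = 61.5833 m/s
h = v² / (2g) = 61.5833² / (2 × 10.0) = 189.625 m
h = 189.625 m / 0.01 = 18960 cm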